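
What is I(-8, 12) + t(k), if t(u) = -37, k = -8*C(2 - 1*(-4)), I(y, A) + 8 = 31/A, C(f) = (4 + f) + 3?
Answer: -509/12 ≈ -42.417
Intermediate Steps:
C(f) = 7 + f
I(y, A) = -8 + 31/A
k = -104 (k = -8*(7 + (2 - 1*(-4))) = -8*(7 + (2 + 4)) = -8*(7 + 6) = -8*13 = -104)
I(-8, 12) + t(k) = (-8 + 31/12) - 37 = -65/12 - 37 = -509/12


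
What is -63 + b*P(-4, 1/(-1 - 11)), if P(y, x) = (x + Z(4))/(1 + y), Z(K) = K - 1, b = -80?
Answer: 133/9 ≈ 14.778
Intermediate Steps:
Z(K) = -1 + K
P(y, x) = (3 + x)/(1 + y) (P(y, x) = (x + (-1 + 4))/(1 + y) = (x + 3)/(1 + y) = (3 + x)/(1 + y))
-63 + b*P(-4, 1/(-1 - 11)) = -63 - 80*(3 + 1/(-1 - 11))/(1 - 4) = -63 - 80*(3 + 1/(-12))/(-3) = -63 - (-80)*(3 - 1/12)/3 = -63 - (-80)*35/(3*12) = -63 - 80*(-35/36) = -63 + 700/9 = 133/9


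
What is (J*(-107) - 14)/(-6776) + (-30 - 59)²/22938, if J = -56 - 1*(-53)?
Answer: 23315365/77713944 ≈ 0.30001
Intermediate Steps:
J = -3 (J = -56 + 53 = -3)
(J*(-107) - 14)/(-6776) + (-30 - 59)²/22938 = (-3*(-107) - 14)/(-6776) + (-30 - 59)²/22938 = (321 - 14)*(-1/6776) + (-89)²*(1/22938) = 307*(-1/6776) + 7921*(1/22938) = -307/6776 + 7921/22938 = 23315365/77713944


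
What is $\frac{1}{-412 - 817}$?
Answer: $- \frac{1}{1229} \approx -0.00081367$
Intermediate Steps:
$\frac{1}{-412 - 817} = \frac{1}{-1229} = - \frac{1}{1229}$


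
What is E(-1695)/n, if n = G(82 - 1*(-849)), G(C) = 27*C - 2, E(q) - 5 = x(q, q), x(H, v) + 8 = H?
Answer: -1698/25135 ≈ -0.067555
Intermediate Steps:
x(H, v) = -8 + H
E(q) = -3 + q (E(q) = 5 + (-8 + q) = -3 + q)
G(C) = -2 + 27*C
n = 25135 (n = -2 + 27*(82 - 1*(-849)) = -2 + 27*(82 + 849) = -2 + 27*931 = -2 + 25137 = 25135)
E(-1695)/n = (-3 - 1695)/25135 = -1698*1/25135 = -1698/25135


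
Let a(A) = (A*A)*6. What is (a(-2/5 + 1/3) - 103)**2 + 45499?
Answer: 315576604/5625 ≈ 56103.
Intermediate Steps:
a(A) = 6*A**2 (a(A) = A**2*6 = 6*A**2)
(a(-2/5 + 1/3) - 103)**2 + 45499 = (6*(-2/5 + 1/3)**2 - 103)**2 + 45499 = (6*(-1/15)**2 - 103)**2 + 45499 = (6*(1/225) - 103)**2 + 45499 = (2/75 - 103)**2 + 45499 = (-7723/75)**2 + 45499 = 59644729/5625 + 45499 = 315576604/5625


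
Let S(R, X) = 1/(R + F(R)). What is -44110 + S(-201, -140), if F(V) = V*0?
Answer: -8866111/201 ≈ -44110.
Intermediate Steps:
F(V) = 0
S(R, X) = 1/R (S(R, X) = 1/(R + 0) = 1/R)
-44110 + S(-201, -140) = -44110 + 1/(-201) = -44110 - 1/201 = -8866111/201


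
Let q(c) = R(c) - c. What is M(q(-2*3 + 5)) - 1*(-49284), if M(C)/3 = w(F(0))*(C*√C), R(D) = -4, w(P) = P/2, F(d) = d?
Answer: 49284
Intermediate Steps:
w(P) = P/2 (w(P) = P*(½) = P/2)
q(c) = -4 - c
M(C) = 0 (M(C) = 3*(((½)*0)*(C*√C)) = 3*(0*C^(3/2)) = 3*0 = 0)
M(q(-2*3 + 5)) - 1*(-49284) = 0 - 1*(-49284) = 0 + 49284 = 49284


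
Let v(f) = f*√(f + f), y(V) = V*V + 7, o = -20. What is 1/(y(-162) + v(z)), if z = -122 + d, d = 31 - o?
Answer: 26251/689830823 + 71*I*√142/689830823 ≈ 3.8054e-5 + 1.2265e-6*I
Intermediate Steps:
d = 51 (d = 31 - 1*(-20) = 31 + 20 = 51)
y(V) = 7 + V² (y(V) = V² + 7 = 7 + V²)
z = -71 (z = -122 + 51 = -71)
v(f) = √2*f^(3/2) (v(f) = f*√(2*f) = f*(√2*√f) = √2*f^(3/2))
1/(y(-162) + v(z)) = 1/((7 + (-162)²) + √2*(-71)^(3/2)) = 1/((7 + 26244) + √2*(-71*I*√71)) = 1/(26251 - 71*I*√142)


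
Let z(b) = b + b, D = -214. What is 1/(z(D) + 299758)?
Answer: 1/299330 ≈ 3.3408e-6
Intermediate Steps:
z(b) = 2*b
1/(z(D) + 299758) = 1/(2*(-214) + 299758) = 1/(-428 + 299758) = 1/299330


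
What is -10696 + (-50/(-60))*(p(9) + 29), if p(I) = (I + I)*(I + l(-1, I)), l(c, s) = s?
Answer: -62411/6 ≈ -10402.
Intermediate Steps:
p(I) = 4*I² (p(I) = (I + I)*(I + I) = (2*I)*(2*I) = 4*I²)
-10696 + (-50/(-60))*(p(9) + 29) = -10696 + (-50/(-60))*(4*9² + 29) = -10696 + (-50*(-1/60))*(4*81 + 29) = -10696 + 5*(324 + 29)/6 = -10696 + (⅚)*353 = -10696 + 1765/6 = -62411/6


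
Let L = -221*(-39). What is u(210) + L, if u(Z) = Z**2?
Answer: 52719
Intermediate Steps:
L = 8619
u(210) + L = 210**2 + 8619 = 44100 + 8619 = 52719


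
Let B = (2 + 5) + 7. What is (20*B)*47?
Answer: 13160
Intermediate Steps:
B = 14 (B = 7 + 7 = 14)
(20*B)*47 = (20*14)*47 = 280*47 = 13160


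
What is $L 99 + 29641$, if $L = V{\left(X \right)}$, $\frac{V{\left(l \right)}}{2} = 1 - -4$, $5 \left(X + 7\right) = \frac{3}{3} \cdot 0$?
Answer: $30631$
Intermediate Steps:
$X = -7$ ($X = -7 + \frac{\frac{3}{3} \cdot 0}{5} = -7 + \frac{3 \cdot \frac{1}{3} \cdot 0}{5} = -7 + \frac{1 \cdot 0}{5} = -7 + \frac{1}{5} \cdot 0 = -7 + 0 = -7$)
$V{\left(l \right)} = 10$ ($V{\left(l \right)} = 2 \left(1 - -4\right) = 2 \left(1 + 4\right) = 2 \cdot 5 = 10$)
$L = 10$
$L 99 + 29641 = 10 \cdot 99 + 29641 = 990 + 29641 = 30631$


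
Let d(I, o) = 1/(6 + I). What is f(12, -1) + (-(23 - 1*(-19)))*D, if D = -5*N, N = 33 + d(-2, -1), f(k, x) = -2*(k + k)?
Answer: 13869/2 ≈ 6934.5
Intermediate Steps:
f(k, x) = -4*k
N = 133/4 (N = 33 + 1/(6 - 2) = 33 + 1/4 = 33 + ¼ = 133/4 ≈ 33.250)
D = -665/4 (D = -5*133/4 = -665/4 ≈ -166.25)
f(12, -1) + (-(23 - 1*(-19)))*D = -4*12 - (23 - 1*(-19))*(-665/4) = -48 - (23 + 19)*(-665/4) = -48 - 1*42*(-665/4) = -48 - 42*(-665/4) = -48 + 13965/2 = 13869/2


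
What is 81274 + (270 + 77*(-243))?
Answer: 62833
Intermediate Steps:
81274 + (270 + 77*(-243)) = 81274 + (270 - 18711) = 81274 - 18441 = 62833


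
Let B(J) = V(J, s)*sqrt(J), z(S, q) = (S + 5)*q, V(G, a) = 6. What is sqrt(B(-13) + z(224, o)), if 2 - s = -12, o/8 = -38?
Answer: sqrt(-69616 + 6*I*sqrt(13)) ≈ 0.041 + 263.85*I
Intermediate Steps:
o = -304 (o = 8*(-38) = -304)
s = 14 (s = 2 - 1*(-12) = 2 + 12 = 14)
z(S, q) = q*(5 + S) (z(S, q) = (5 + S)*q = q*(5 + S))
B(J) = 6*sqrt(J)
sqrt(B(-13) + z(224, o)) = sqrt(6*sqrt(-13) - 304*(5 + 224)) = sqrt(6*(I*sqrt(13)) - 304*229) = sqrt(6*I*sqrt(13) - 69616) = sqrt(-69616 + 6*I*sqrt(13))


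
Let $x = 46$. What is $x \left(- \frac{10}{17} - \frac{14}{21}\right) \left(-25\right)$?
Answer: $\frac{73600}{51} \approx 1443.1$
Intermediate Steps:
$x \left(- \frac{10}{17} - \frac{14}{21}\right) \left(-25\right) = 46 \left(- \frac{10}{17} - \frac{14}{21}\right) \left(-25\right) = 46 \left(\left(-10\right) \frac{1}{17} - \frac{2}{3}\right) \left(-25\right) = 46 \left(- \frac{10}{17} - \frac{2}{3}\right) \left(-25\right) = 46 \left(- \frac{64}{51}\right) \left(-25\right) = \left(- \frac{2944}{51}\right) \left(-25\right) = \frac{73600}{51}$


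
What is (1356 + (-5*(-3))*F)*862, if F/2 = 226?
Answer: 7013232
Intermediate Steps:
F = 452 (F = 2*226 = 452)
(1356 + (-5*(-3))*F)*862 = (1356 - 5*(-3)*452)*862 = (1356 + 15*452)*862 = (1356 + 6780)*862 = 8136*862 = 7013232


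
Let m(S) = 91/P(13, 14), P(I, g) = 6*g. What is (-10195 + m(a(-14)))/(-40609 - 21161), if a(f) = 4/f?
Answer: 122327/741240 ≈ 0.16503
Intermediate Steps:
m(S) = 13/12 (m(S) = 91/((6*14)) = 91/84 = 91*(1/84) = 13/12)
(-10195 + m(a(-14)))/(-40609 - 21161) = (-10195 + 13/12)/(-40609 - 21161) = -122327/12/(-61770) = -122327/12*(-1/61770) = 122327/741240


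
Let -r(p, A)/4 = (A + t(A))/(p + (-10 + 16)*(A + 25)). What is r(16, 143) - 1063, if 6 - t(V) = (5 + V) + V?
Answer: -135993/128 ≈ -1062.4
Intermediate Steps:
t(V) = 1 - 2*V (t(V) = 6 - ((5 + V) + V) = 6 - (5 + 2*V) = 6 + (-5 - 2*V) = 1 - 2*V)
r(p, A) = -4*(1 - A)/(150 + p + 6*A) (r(p, A) = -4*(A + (1 - 2*A))/(p + (-10 + 16)*(A + 25)) = -4*(1 - A)/(p + 6*(25 + A)) = -4*(1 - A)/(p + (150 + 6*A)) = -4*(1 - A)/(150 + p + 6*A))
r(16, 143) - 1063 = 4*(-1 + 143)/(150 + 16 + 6*143) - 1063 = 4*142/(150 + 16 + 858) - 1063 = 4*142/1024 - 1063 = 4*(1/1024)*142 - 1063 = 71/128 - 1063 = -135993/128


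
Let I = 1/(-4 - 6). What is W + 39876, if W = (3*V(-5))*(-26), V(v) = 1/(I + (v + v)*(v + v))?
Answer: 13278448/333 ≈ 39875.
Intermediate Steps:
I = -1/10 (I = 1/(-10) = -1/10 ≈ -0.10000)
V(v) = 1/(-1/10 + 4*v**2) (V(v) = 1/(-1/10 + (v + v)*(v + v)) = 1/(-1/10 + (2*v)*(2*v)) = 1/(-1/10 + 4*v**2))
W = -260/333 (W = (3*(10/(-1 + 40*(-5)**2)))*(-26) = (3*(10/(-1 + 40*25)))*(-26) = (3*(10/(-1 + 1000)))*(-26) = (3*(10/999))*(-26) = (10/333)*(-26) = -260/333 ≈ -0.78078)
W + 39876 = -260/333 + 39876 = 13278448/333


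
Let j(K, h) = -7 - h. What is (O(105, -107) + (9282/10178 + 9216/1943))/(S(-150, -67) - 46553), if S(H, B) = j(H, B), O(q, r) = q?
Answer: -156307146/65674198573 ≈ -0.0023800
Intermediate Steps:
S(H, B) = -7 - B
(O(105, -107) + (9282/10178 + 9216/1943))/(S(-150, -67) - 46553) = (105 + (9282/10178 + 9216/1943))/((-7 - 1*(-67)) - 46553) = (105 + (9282*(1/10178) + 9216*(1/1943)))/((-7 + 67) - 46553) = (105 + (663/727 + 9216/1943))/(60 - 46553) = (105 + 7988241/1412561)/(-46493) = (156307146/1412561)*(-1/46493) = -156307146/65674198573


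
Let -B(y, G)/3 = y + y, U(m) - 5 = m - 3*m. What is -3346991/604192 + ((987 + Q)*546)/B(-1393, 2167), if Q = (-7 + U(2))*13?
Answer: 6473685655/120234208 ≈ 53.842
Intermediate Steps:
U(m) = 5 - 2*m (U(m) = 5 + (m - 3*m) = 5 - 2*m)
Q = -78 (Q = (-7 + (5 - 2*2))*13 = (-7 + (5 - 4))*13 = (-7 + 1)*13 = -6*13 = -78)
B(y, G) = -6*y (B(y, G) = -3*(y + y) = -6*y)
-3346991/604192 + ((987 + Q)*546)/B(-1393, 2167) = -3346991/604192 + ((987 - 78)*546)/((-6*(-1393))) = -3346991*1/604192 + (909*546)/8358 = -3346991/604192 + 496314*(1/8358) = -3346991/604192 + 11817/199 = 6473685655/120234208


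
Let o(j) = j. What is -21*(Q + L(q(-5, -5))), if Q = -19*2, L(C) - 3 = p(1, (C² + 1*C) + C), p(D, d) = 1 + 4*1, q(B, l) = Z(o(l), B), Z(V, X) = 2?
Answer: 630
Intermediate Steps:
q(B, l) = 2
p(D, d) = 5 (p(D, d) = 1 + 4 = 5)
L(C) = 8 (L(C) = 3 + 5 = 8)
Q = -38
-21*(Q + L(q(-5, -5))) = -21*(-38 + 8) = -21*(-30) = 630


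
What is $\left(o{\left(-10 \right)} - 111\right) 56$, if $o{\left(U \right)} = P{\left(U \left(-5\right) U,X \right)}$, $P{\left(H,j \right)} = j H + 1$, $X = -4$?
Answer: $105840$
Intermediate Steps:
$P{\left(H,j \right)} = 1 + H j$ ($P{\left(H,j \right)} = H j + 1 = 1 + H j$)
$o{\left(U \right)} = 1 + 20 U^{2}$ ($o{\left(U \right)} = 1 + U \left(-5\right) U \left(-4\right) = 1 + - 5 U U \left(-4\right) = 1 + - 5 U^{2} \left(-4\right) = 1 + 20 U^{2}$)
$\left(o{\left(-10 \right)} - 111\right) 56 = \left(\left(1 + 20 \left(-10\right)^{2}\right) - 111\right) 56 = \left(\left(1 + 20 \cdot 100\right) - 111\right) 56 = \left(\left(1 + 2000\right) - 111\right) 56 = \left(2001 - 111\right) 56 = 1890 \cdot 56 = 105840$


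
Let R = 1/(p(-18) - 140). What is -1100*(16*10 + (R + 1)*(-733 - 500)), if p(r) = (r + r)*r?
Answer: 150237175/127 ≈ 1.1830e+6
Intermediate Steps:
p(r) = 2*r**2 (p(r) = (2*r)*r = 2*r**2)
R = 1/508 (R = 1/(2*(-18)**2 - 140) = 1/(2*324 - 140) = 1/(648 - 140) = 1/508 ≈ 0.0019685)
-1100*(16*10 + (R + 1)*(-733 - 500)) = -1100*(16*10 + (1/508 + 1)*(-733 - 500)) = -1100*(160 + (509/508)*(-1233)) = -1100*(160 - 627597/508) = -1100*(-546317/508) = 150237175/127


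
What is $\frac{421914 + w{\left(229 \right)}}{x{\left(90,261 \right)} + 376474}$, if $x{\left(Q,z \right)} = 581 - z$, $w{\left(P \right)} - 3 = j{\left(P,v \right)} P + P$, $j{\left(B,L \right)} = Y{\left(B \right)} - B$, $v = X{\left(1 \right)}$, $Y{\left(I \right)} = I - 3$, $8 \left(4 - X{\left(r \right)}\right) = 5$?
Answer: $\frac{421459}{376794} \approx 1.1185$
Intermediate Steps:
$X{\left(r \right)} = \frac{27}{8}$ ($X{\left(r \right)} = 4 - \frac{5}{8} = \frac{27}{8}$)
$Y{\left(I \right)} = -3 + I$
$v = \frac{27}{8} \approx 3.375$
$j{\left(B,L \right)} = -3$ ($j{\left(B,L \right)} = \left(-3 + B\right) - B = -3$)
$w{\left(P \right)} = 3 - 2 P$ ($w{\left(P \right)} = 3 + \left(- 3 P + P\right) = 3 - 2 P$)
$\frac{421914 + w{\left(229 \right)}}{x{\left(90,261 \right)} + 376474} = \frac{421914 + \left(3 - 458\right)}{\left(581 - 261\right) + 376474} = \frac{421914 - 455}{320 + 376474} = \frac{421459}{376794}$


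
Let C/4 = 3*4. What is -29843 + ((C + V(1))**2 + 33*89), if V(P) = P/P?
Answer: -24505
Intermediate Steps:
V(P) = 1
C = 48 (C = 4*(3*4) = 4*12 = 48)
-29843 + ((C + V(1))**2 + 33*89) = -29843 + ((48 + 1)**2 + 33*89) = -29843 + (49**2 + 2937) = -29843 + (2401 + 2937) = -29843 + 5338 = -24505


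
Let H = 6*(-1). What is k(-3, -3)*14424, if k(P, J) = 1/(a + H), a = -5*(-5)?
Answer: 14424/19 ≈ 759.16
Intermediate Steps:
a = 25
H = -6
k(P, J) = 1/19 (k(P, J) = 1/(25 - 6) = 1/19)
k(-3, -3)*14424 = (1/19)*14424 = 14424/19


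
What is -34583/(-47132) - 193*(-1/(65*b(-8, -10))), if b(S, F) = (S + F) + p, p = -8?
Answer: 24674397/39826540 ≈ 0.61955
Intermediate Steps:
b(S, F) = -8 + F + S (b(S, F) = (S + F) - 8 = (F + S) - 8 = -8 + F + S)
-34583/(-47132) - 193*(-1/(65*b(-8, -10))) = -34583/(-47132) - 193*(-1/(65*(-8 - 10 - 8))) = -34583*(-1/47132) - 193/((-26*(-65))) = 34583/47132 - 193/1690 = 24674397/39826540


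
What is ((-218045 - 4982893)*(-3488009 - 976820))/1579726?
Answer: 11610649404801/789863 ≈ 1.4700e+7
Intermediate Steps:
((-218045 - 4982893)*(-3488009 - 976820))/1579726 = -5200938*(-4464829)*(1/1579726) = 23221298809602*(1/1579726) = 11610649404801/789863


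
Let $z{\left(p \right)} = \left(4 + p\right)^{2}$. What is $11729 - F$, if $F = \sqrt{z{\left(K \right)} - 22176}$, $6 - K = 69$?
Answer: $11729 - i \sqrt{18695} \approx 11729.0 - 136.73 i$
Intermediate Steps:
$K = -63$ ($K = 6 - 69 = -63$)
$F = i \sqrt{18695}$ ($F = \sqrt{\left(4 - 63\right)^{2} - 22176} = \sqrt{\left(-59\right)^{2} - 22176} = \sqrt{3481 - 22176} = \sqrt{-18695} = i \sqrt{18695} \approx 136.73 i$)
$11729 - F = 11729 - i \sqrt{18695}$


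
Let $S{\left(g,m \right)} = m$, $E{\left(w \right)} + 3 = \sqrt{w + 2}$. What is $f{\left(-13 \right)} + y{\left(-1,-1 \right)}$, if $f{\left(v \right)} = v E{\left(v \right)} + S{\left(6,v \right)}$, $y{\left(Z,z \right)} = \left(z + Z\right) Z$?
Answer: $28 - 13 i \sqrt{11} \approx 28.0 - 43.116 i$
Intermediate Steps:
$E{\left(w \right)} = -3 + \sqrt{2 + w}$ ($E{\left(w \right)} = -3 + \sqrt{w + 2} = -3 + \sqrt{2 + w}$)
$y{\left(Z,z \right)} = Z \left(Z + z\right)$ ($y{\left(Z,z \right)} = \left(Z + z\right) Z = Z \left(Z + z\right)$)
$f{\left(v \right)} = v + v \left(-3 + \sqrt{2 + v}\right)$ ($f{\left(v \right)} = v \left(-3 + \sqrt{2 + v}\right) + v = v + v \left(-3 + \sqrt{2 + v}\right)$)
$f{\left(-13 \right)} + y{\left(-1,-1 \right)} = - 13 \left(-2 + \sqrt{2 - 13}\right) - \left(-1 - 1\right) = - 13 \left(-2 + \sqrt{-11}\right) - -2 = - 13 \left(-2 + i \sqrt{11}\right) + 2 = \left(26 - 13 i \sqrt{11}\right) + 2 = 28 - 13 i \sqrt{11}$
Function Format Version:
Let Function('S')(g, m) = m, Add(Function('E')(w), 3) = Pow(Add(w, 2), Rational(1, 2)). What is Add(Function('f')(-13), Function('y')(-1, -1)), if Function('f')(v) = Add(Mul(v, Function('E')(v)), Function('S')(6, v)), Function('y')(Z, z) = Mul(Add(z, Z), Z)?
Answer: Add(28, Mul(-13, I, Pow(11, Rational(1, 2)))) ≈ Add(28.000, Mul(-43.116, I))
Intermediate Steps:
Function('E')(w) = Add(-3, Pow(Add(2, w), Rational(1, 2))) (Function('E')(w) = Add(-3, Pow(Add(w, 2), Rational(1, 2))) = Add(-3, Pow(Add(2, w), Rational(1, 2))))
Function('y')(Z, z) = Mul(Z, Add(Z, z)) (Function('y')(Z, z) = Mul(Add(Z, z), Z) = Mul(Z, Add(Z, z)))
Function('f')(v) = Add(v, Mul(v, Add(-3, Pow(Add(2, v), Rational(1, 2))))) (Function('f')(v) = Add(Mul(v, Add(-3, Pow(Add(2, v), Rational(1, 2)))), v) = Add(v, Mul(v, Add(-3, Pow(Add(2, v), Rational(1, 2))))))
Add(Function('f')(-13), Function('y')(-1, -1)) = Add(Mul(-13, Add(-2, Pow(Add(2, -13), Rational(1, 2)))), Mul(-1, Add(-1, -1))) = Add(Mul(-13, Add(-2, Pow(-11, Rational(1, 2)))), Mul(-1, -2)) = Add(Mul(-13, Add(-2, Mul(I, Pow(11, Rational(1, 2))))), 2) = Add(Add(26, Mul(-13, I, Pow(11, Rational(1, 2)))), 2) = Add(28, Mul(-13, I, Pow(11, Rational(1, 2))))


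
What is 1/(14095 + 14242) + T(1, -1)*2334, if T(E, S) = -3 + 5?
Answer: 132277117/28337 ≈ 4668.0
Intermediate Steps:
T(E, S) = 2
1/(14095 + 14242) + T(1, -1)*2334 = 1/(14095 + 14242) + 2*2334 = 1/28337 + 4668 = 132277117/28337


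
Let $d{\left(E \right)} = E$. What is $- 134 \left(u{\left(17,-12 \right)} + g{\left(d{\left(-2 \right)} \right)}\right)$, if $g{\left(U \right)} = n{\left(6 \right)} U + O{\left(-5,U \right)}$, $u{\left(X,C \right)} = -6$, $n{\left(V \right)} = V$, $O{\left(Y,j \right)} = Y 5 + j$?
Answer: $6030$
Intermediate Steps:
$O{\left(Y,j \right)} = j + 5 Y$ ($O{\left(Y,j \right)} = 5 Y + j = j + 5 Y$)
$g{\left(U \right)} = -25 + 7 U$ ($g{\left(U \right)} = 6 U + \left(U + 5 \left(-5\right)\right) = 6 U + \left(U - 25\right) = 6 U + \left(-25 + U\right) = -25 + 7 U$)
$- 134 \left(u{\left(17,-12 \right)} + g{\left(d{\left(-2 \right)} \right)}\right) = - 134 \left(-6 + \left(-25 + 7 \left(-2\right)\right)\right) = - 134 \left(-6 - 39\right) = \left(-134\right) \left(-45\right) = 6030$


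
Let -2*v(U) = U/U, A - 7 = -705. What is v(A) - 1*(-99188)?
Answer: 198375/2 ≈ 99188.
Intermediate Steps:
A = -698 (A = 7 - 705 = -698)
v(U) = -½ (v(U) = -U/(2*U) = -½*1 = -½)
v(A) - 1*(-99188) = -½ - 1*(-99188) = -½ + 99188 = 198375/2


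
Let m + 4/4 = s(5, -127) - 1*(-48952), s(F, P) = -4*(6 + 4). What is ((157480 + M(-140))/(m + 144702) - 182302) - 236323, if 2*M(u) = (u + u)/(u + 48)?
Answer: -1864174946800/4453099 ≈ -4.1862e+5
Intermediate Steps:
M(u) = u/(48 + u) (M(u) = ((u + u)/(u + 48))/2 = ((2*u)/(48 + u))/2 = (2*u/(48 + u))/2 = u/(48 + u))
s(F, P) = -40 (s(F, P) = -4*10 = -40)
m = 48911 (m = -1 + (-40 - 1*(-48952)) = -1 + (-40 + 48952) = -1 + 48912 = 48911)
((157480 + M(-140))/(m + 144702) - 182302) - 236323 = ((157480 - 140/(48 - 140))/(48911 + 144702) - 182302) - 236323 = ((157480 - 140/(-92))/193613 - 182302) - 236323 = ((157480 - 140*(-1/92))*(1/193613) - 182302) - 236323 = ((157480 + 35/23)*(1/193613) - 182302) - 236323 = ((3622075/23)*(1/193613) - 182302) - 236323 = (3622075/4453099 - 182302) - 236323 = -811805231823/4453099 - 236323 = -1864174946800/4453099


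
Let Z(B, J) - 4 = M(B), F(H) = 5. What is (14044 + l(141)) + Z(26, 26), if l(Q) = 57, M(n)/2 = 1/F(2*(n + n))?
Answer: 70527/5 ≈ 14105.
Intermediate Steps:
M(n) = ⅖ (M(n) = 2/5 = 2*(⅕) = ⅖)
Z(B, J) = 22/5 (Z(B, J) = 4 + ⅖ = 22/5)
(14044 + l(141)) + Z(26, 26) = (14044 + 57) + 22/5 = 14101 + 22/5 = 70527/5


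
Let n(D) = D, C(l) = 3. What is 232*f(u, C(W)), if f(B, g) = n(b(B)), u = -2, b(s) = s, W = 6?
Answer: -464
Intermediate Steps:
f(B, g) = B
232*f(u, C(W)) = 232*(-2) = -464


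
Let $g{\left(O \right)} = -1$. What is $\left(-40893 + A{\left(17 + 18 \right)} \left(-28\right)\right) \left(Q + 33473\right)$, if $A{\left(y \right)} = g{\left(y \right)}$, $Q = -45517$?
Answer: $492178060$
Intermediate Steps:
$A{\left(y \right)} = -1$
$\left(-40893 + A{\left(17 + 18 \right)} \left(-28\right)\right) \left(Q + 33473\right) = \left(-40893 - -28\right) \left(-45517 + 33473\right) = \left(-40893 + 28\right) \left(-12044\right) = \left(-40865\right) \left(-12044\right) = 492178060$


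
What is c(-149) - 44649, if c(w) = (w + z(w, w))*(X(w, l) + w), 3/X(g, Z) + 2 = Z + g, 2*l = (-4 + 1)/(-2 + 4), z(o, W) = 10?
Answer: -14528698/607 ≈ -23935.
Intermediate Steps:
l = -¾ (l = ((-4 + 1)/(-2 + 4))/2 = (-3/2)/2 = (-3*½)/2 = (½)*(-3/2) = -¾ ≈ -0.75000)
X(g, Z) = 3/(-2 + Z + g) (X(g, Z) = 3/(-2 + (Z + g)) = 3/(-2 + Z + g))
c(w) = (10 + w)*(w + 3/(-11/4 + w)) (c(w) = (w + 10)*(3/(-2 - ¾ + w) + w) = (10 + w)*(3/(-11/4 + w) + w) = (10 + w)*(w + 3/(-11/4 + w)))
c(-149) - 44649 = (120 + 12*(-149) - 149*(-11 + 4*(-149))*(10 - 149))/(-11 + 4*(-149)) - 44649 = (120 - 1788 - 149*(-11 - 596)*(-139))/(-11 - 596) - 44649 = (120 - 1788 - 149*(-607)*(-139))/(-607) - 44649 = -(120 - 1788 - 12571577)/607 - 44649 = -1/607*(-12573245) - 44649 = 12573245/607 - 44649 = -14528698/607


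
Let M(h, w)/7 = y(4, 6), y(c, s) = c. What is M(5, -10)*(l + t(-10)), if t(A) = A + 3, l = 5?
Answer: -56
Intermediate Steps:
t(A) = 3 + A
M(h, w) = 28 (M(h, w) = 7*4 = 28)
M(5, -10)*(l + t(-10)) = 28*(5 + (3 - 10)) = 28*(5 - 7) = 28*(-2) = -56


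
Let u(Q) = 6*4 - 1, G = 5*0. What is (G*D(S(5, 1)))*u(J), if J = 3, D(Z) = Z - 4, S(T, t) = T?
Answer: 0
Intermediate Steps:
D(Z) = -4 + Z
G = 0
u(Q) = 23 (u(Q) = 24 - 1 = 23)
(G*D(S(5, 1)))*u(J) = (0*(-4 + 5))*23 = (0*1)*23 = 0*23 = 0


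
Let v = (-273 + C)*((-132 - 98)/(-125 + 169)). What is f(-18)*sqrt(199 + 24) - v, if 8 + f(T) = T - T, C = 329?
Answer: 3220/11 - 8*sqrt(223) ≈ 173.26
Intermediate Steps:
f(T) = -8 (f(T) = -8 + (T - T) = -8 + 0 = -8)
v = -3220/11 (v = (-273 + 329)*((-132 - 98)/(-125 + 169)) = 56*(-230/44) = 56*(-230*1/44) = 56*(-115/22) = -3220/11 ≈ -292.73)
f(-18)*sqrt(199 + 24) - v = -8*sqrt(199 + 24) - 1*(-3220/11) = -8*sqrt(223) + 3220/11 = 3220/11 - 8*sqrt(223)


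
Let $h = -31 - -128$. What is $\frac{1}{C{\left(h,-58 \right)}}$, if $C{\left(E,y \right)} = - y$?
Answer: $\frac{1}{58} \approx 0.017241$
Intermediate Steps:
$h = 97$ ($h = -31 + 128 = 97$)
$\frac{1}{C{\left(h,-58 \right)}} = \frac{1}{\left(-1\right) \left(-58\right)} = \frac{1}{58}$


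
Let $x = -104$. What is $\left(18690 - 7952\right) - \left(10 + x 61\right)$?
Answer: $17072$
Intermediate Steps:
$\left(18690 - 7952\right) - \left(10 + x 61\right) = \left(18690 - 7952\right) - \left(10 - 6344\right) = 10738 - -6334 = 10738 + 6334 = 17072$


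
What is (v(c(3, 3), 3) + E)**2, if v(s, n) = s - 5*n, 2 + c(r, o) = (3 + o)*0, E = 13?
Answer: 16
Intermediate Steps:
c(r, o) = -2 (c(r, o) = -2 + (3 + o)*0 = -2 + 0 = -2)
(v(c(3, 3), 3) + E)**2 = ((-2 - 5*3) + 13)**2 = ((-2 - 15) + 13)**2 = (-17 + 13)**2 = (-4)**2 = 16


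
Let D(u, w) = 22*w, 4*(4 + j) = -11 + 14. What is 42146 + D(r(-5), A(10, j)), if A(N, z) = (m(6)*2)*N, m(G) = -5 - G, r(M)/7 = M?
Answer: 37306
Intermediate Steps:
j = -13/4 (j = -4 + (-11 + 14)/4 = -4 + (¼)*3 = -4 + ¾ = -13/4 ≈ -3.2500)
r(M) = 7*M
A(N, z) = -22*N (A(N, z) = ((-5 - 1*6)*2)*N = ((-5 - 6)*2)*N = (-11*2)*N = -22*N)
42146 + D(r(-5), A(10, j)) = 42146 + 22*(-22*10) = 42146 + 22*(-220) = 42146 - 4840 = 37306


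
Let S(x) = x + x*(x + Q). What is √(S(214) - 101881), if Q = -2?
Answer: I*√56299 ≈ 237.27*I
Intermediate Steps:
S(x) = x + x*(-2 + x) (S(x) = x + x*(x - 2) = x + x*(-2 + x))
√(S(214) - 101881) = √(214*(-1 + 214) - 101881) = √(214*213 - 101881) = √(45582 - 101881) = √(-56299) = I*√56299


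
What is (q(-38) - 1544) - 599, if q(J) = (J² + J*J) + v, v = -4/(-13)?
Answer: 9689/13 ≈ 745.31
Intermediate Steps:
v = 4/13 (v = -4*(-1/13) = 4/13 ≈ 0.30769)
q(J) = 4/13 + 2*J² (q(J) = (J² + J*J) + 4/13 = (J² + J²) + 4/13 = 2*J² + 4/13 = 4/13 + 2*J²)
(q(-38) - 1544) - 599 = ((4/13 + 2*(-38)²) - 1544) - 599 = ((4/13 + 2*1444) - 1544) - 599 = ((4/13 + 2888) - 1544) - 599 = (37548/13 - 1544) - 599 = 17476/13 - 599 = 9689/13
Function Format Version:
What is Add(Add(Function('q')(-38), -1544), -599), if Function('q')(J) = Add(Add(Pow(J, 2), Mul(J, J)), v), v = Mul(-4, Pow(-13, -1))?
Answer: Rational(9689, 13) ≈ 745.31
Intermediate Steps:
v = Rational(4, 13) (v = Mul(-4, Rational(-1, 13)) = Rational(4, 13) ≈ 0.30769)
Function('q')(J) = Add(Rational(4, 13), Mul(2, Pow(J, 2))) (Function('q')(J) = Add(Add(Pow(J, 2), Mul(J, J)), Rational(4, 13)) = Add(Add(Pow(J, 2), Pow(J, 2)), Rational(4, 13)) = Add(Mul(2, Pow(J, 2)), Rational(4, 13)) = Add(Rational(4, 13), Mul(2, Pow(J, 2))))
Add(Add(Function('q')(-38), -1544), -599) = Add(Add(Add(Rational(4, 13), Mul(2, Pow(-38, 2))), -1544), -599) = Add(Add(Add(Rational(4, 13), Mul(2, 1444)), -1544), -599) = Add(Add(Add(Rational(4, 13), 2888), -1544), -599) = Add(Add(Rational(37548, 13), -1544), -599) = Add(Rational(17476, 13), -599) = Rational(9689, 13)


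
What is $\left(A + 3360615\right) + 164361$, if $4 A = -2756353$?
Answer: $\frac{11343551}{4} \approx 2.8359 \cdot 10^{6}$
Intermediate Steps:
$A = - \frac{2756353}{4}$ ($A = \frac{1}{4} \left(-2756353\right) = - \frac{2756353}{4} \approx -6.8909 \cdot 10^{5}$)
$\left(A + 3360615\right) + 164361 = \left(- \frac{2756353}{4} + 3360615\right) + 164361 = \frac{10686107}{4} + 164361 = \frac{11343551}{4}$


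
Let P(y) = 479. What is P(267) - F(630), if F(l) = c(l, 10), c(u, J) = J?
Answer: 469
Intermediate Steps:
F(l) = 10
P(267) - F(630) = 479 - 1*10 = 479 - 10 = 469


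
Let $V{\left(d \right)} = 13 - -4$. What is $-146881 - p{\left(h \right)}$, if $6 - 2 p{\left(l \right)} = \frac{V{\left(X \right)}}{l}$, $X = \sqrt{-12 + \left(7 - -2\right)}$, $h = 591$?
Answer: $- \frac{173616871}{1182} \approx -1.4688 \cdot 10^{5}$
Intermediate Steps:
$X = i \sqrt{3}$ ($X = \sqrt{-12 + \left(7 + 2\right)} = \sqrt{-12 + 9} = \sqrt{-3} = i \sqrt{3} \approx 1.732 i$)
$V{\left(d \right)} = 17$ ($V{\left(d \right)} = 13 + 4 = 17$)
$p{\left(l \right)} = 3 - \frac{17}{2 l}$ ($p{\left(l \right)} = 3 - \frac{17 \frac{1}{l}}{2} = 3 - \frac{17}{2 l}$)
$-146881 - p{\left(h \right)} = -146881 - \left(3 - \frac{17}{2 \cdot 591}\right) = -146881 - \left(3 - \frac{17}{1182}\right) = -146881 - \frac{3529}{1182} = - \frac{173616871}{1182}$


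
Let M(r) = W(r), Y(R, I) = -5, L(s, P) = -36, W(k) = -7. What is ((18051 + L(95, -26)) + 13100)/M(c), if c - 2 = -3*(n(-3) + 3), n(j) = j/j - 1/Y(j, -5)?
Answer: -4445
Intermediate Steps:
n(j) = 6/5 (n(j) = j/j - 1/(-5) = 1 - 1*(-⅕) = 1 + ⅕ = 6/5)
c = -53/5 (c = 2 - 3*(6/5 + 3) = 2 - 3*21/5 = 2 - 63/5 = -53/5 ≈ -10.600)
M(r) = -7
((18051 + L(95, -26)) + 13100)/M(c) = ((18051 - 36) + 13100)/(-7) = (18015 + 13100)*(-⅐) = 31115*(-⅐) = -4445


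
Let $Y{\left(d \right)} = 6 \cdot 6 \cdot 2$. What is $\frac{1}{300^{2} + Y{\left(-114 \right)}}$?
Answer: $\frac{1}{90072} \approx 1.1102 \cdot 10^{-5}$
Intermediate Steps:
$Y{\left(d \right)} = 72$ ($Y{\left(d \right)} = 36 \cdot 2 = 72$)
$\frac{1}{300^{2} + Y{\left(-114 \right)}} = \frac{1}{300^{2} + 72} = \frac{1}{90000 + 72} = \frac{1}{90072}$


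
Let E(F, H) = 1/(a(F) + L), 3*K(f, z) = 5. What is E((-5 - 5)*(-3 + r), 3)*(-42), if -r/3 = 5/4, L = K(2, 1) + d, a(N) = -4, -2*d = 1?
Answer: 252/17 ≈ 14.824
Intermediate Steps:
d = -½ (d = -½*1 = -½ ≈ -0.50000)
K(f, z) = 5/3 (K(f, z) = (⅓)*5 = 5/3)
L = 7/6 (L = 5/3 - ½ = 7/6 ≈ 1.1667)
r = -15/4 ≈ -3.7500
E(F, H) = -6/17 (E(F, H) = 1/(-4 + 7/6) = 1/(-17/6) = -6/17)
E((-5 - 5)*(-3 + r), 3)*(-42) = -6/17*(-42) = 252/17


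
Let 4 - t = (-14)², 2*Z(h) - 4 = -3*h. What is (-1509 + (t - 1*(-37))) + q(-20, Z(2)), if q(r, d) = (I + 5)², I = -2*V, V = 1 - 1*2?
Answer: -1615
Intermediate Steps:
V = -1 (V = 1 - 2 = -1)
I = 2 (I = -2*(-1) = 2)
Z(h) = 2 - 3*h/2 (Z(h) = 2 + (-3*h)/2 = 2 - 3*h/2)
q(r, d) = 49 (q(r, d) = (2 + 5)² = 7² = 49)
t = -192 (t = 4 - 1*(-14)² = 4 - 1*196 = 4 - 196 = -192)
(-1509 + (t - 1*(-37))) + q(-20, Z(2)) = (-1509 + (-192 - 1*(-37))) + 49 = (-1509 + (-192 + 37)) + 49 = (-1509 - 155) + 49 = -1664 + 49 = -1615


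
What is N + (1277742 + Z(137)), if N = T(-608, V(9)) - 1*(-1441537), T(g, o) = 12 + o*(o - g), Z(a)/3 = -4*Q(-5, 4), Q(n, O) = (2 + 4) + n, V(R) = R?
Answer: 2724832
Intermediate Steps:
Q(n, O) = 6 + n
Z(a) = -12 (Z(a) = 3*(-4*(6 - 5)) = 3*(-4*1) = 3*(-4) = -12)
N = 1447102 (N = (12 + 9² - 1*(-608)*9) - 1*(-1441537) = (12 + 81 + 5472) + 1441537 = 5565 + 1441537 = 1447102)
N + (1277742 + Z(137)) = 1447102 + (1277742 - 12) = 1447102 + 1277730 = 2724832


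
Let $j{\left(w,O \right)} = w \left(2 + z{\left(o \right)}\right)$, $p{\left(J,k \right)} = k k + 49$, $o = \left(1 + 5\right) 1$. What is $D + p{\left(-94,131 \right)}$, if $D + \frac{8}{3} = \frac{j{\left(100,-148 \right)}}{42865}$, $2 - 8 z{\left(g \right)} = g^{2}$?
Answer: $\frac{442555271}{25719} \approx 17207.0$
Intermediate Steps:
$o = 6$ ($o = 6 \cdot 1 = 6$)
$z{\left(g \right)} = \frac{1}{4} - \frac{g^{2}}{8}$
$p{\left(J,k \right)} = 49 + k^{2}$ ($p{\left(J,k \right)} = k^{2} + 49 = 49 + k^{2}$)
$j{\left(w,O \right)} = - \frac{9 w}{4}$ ($j{\left(w,O \right)} = w \left(2 + \left(\frac{1}{4} - \frac{6^{2}}{8}\right)\right) = w \left(2 + \left(\frac{1}{4} - \frac{9}{2}\right)\right) = w \left(2 - \frac{17}{4}\right) = w \left(- \frac{9}{4}\right) = - \frac{9 w}{4}$)
$D = - \frac{68719}{25719}$ ($D = - \frac{8}{3} + \frac{\left(- \frac{9}{4}\right) 100}{42865} = - \frac{8}{3} - \frac{45}{8573} = - \frac{68719}{25719} \approx -2.6719$)
$D + p{\left(-94,131 \right)} = - \frac{68719}{25719} + \left(49 + 131^{2}\right) = - \frac{68719}{25719} + \left(49 + 17161\right) = - \frac{68719}{25719} + 17210 = \frac{442555271}{25719}$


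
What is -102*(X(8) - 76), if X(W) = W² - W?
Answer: 2040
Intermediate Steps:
-102*(X(8) - 76) = -102*(8*(-1 + 8) - 76) = -102*(8*7 - 76) = -102*(56 - 76) = -102*(-20) = 2040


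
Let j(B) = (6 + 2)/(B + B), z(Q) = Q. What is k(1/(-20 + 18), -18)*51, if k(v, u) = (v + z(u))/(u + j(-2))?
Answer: 1887/40 ≈ 47.175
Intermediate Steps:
j(B) = 4/B (j(B) = 8/((2*B)) = 8*(1/(2*B)) = 4/B)
k(v, u) = (u + v)/(-2 + u) (k(v, u) = (v + u)/(u + 4/(-2)) = (u + v)/(u + 4*(-½)) = (u + v)/(u - 2) = (u + v)/(-2 + u))
k(1/(-20 + 18), -18)*51 = ((-18 + 1/(-20 + 18))/(-2 - 18))*51 = ((-18 + 1/(-2))/(-20))*51 = -(-18 - ½)/20*51 = -1/20*(-37/2)*51 = (37/40)*51 = 1887/40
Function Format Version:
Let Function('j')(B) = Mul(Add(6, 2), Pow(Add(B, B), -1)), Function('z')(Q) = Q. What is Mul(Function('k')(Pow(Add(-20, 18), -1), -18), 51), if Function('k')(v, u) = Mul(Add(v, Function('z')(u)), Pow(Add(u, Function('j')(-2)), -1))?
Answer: Rational(1887, 40) ≈ 47.175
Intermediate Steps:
Function('j')(B) = Mul(4, Pow(B, -1)) (Function('j')(B) = Mul(8, Pow(Mul(2, B), -1)) = Mul(8, Mul(Rational(1, 2), Pow(B, -1))) = Mul(4, Pow(B, -1)))
Function('k')(v, u) = Mul(Pow(Add(-2, u), -1), Add(u, v)) (Function('k')(v, u) = Mul(Add(v, u), Pow(Add(u, Mul(4, Pow(-2, -1))), -1)) = Mul(Add(u, v), Pow(Add(u, Mul(4, Rational(-1, 2))), -1)) = Mul(Add(u, v), Pow(Add(u, -2), -1)) = Mul(Add(u, v), Pow(Add(-2, u), -1)) = Mul(Pow(Add(-2, u), -1), Add(u, v)))
Mul(Function('k')(Pow(Add(-20, 18), -1), -18), 51) = Mul(Mul(Pow(Add(-2, -18), -1), Add(-18, Pow(Add(-20, 18), -1))), 51) = Mul(Mul(Pow(-20, -1), Add(-18, Pow(-2, -1))), 51) = Mul(Mul(Rational(-1, 20), Add(-18, Rational(-1, 2))), 51) = Mul(Mul(Rational(-1, 20), Rational(-37, 2)), 51) = Mul(Rational(37, 40), 51) = Rational(1887, 40)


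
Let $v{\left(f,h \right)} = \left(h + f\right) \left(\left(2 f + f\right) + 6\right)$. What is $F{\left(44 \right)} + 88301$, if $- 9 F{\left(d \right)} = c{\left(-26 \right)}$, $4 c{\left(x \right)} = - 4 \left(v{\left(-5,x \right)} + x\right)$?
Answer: $\frac{794962}{9} \approx 88329.0$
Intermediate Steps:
$v{\left(f,h \right)} = \left(6 + 3 f\right) \left(f + h\right)$ ($v{\left(f,h \right)} = \left(f + h\right) \left(3 f + 6\right) = \left(f + h\right) \left(6 + 3 f\right) = \left(6 + 3 f\right) \left(f + h\right)$)
$c{\left(x \right)} = -45 + 8 x$ ($c{\left(x \right)} = \frac{\left(-4\right) \left(\left(3 \left(-5\right)^{2} + 6 \left(-5\right) + 6 x + 3 \left(-5\right) x\right) + x\right)}{4} = \frac{\left(-4\right) \left(\left(3 \cdot 25 - 30 + 6 x - 15 x\right) + x\right)}{4} = \frac{\left(-4\right) \left(\left(75 - 30 + 6 x - 15 x\right) + x\right)}{4} = \frac{\left(-4\right) \left(\left(45 - 9 x\right) + x\right)}{4} = \frac{\left(-4\right) \left(45 - 8 x\right)}{4} = \frac{-180 + 32 x}{4} = -45 + 8 x$)
$F{\left(d \right)} = \frac{253}{9}$ ($F{\left(d \right)} = - \frac{-45 + 8 \left(-26\right)}{9} = - \frac{-45 - 208}{9} = \left(- \frac{1}{9}\right) \left(-253\right) = \frac{253}{9}$)
$F{\left(44 \right)} + 88301 = \frac{253}{9} + 88301 = \frac{794962}{9}$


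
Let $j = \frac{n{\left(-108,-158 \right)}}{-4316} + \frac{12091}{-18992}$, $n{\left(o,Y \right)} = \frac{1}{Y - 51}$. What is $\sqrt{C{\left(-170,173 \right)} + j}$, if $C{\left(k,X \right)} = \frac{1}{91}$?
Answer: $\frac{3 i \sqrt{3905164873186493917}}{7495083596} \approx 0.79098 i$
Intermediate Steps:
$n{\left(o,Y \right)} = \frac{1}{-51 + Y}$
$j = - \frac{2726648753}{4282904912}$ ($j = \frac{1}{\left(-51 - 158\right) \left(-4316\right)} + \frac{12091}{-18992} = \frac{1}{-209} \left(- \frac{1}{4316}\right) + 12091 \left(- \frac{1}{18992}\right) = \left(- \frac{1}{209}\right) \left(- \frac{1}{4316}\right) - \frac{12091}{18992} = \frac{1}{902044} - \frac{12091}{18992} = - \frac{2726648753}{4282904912} \approx -0.63664$)
$C{\left(k,X \right)} = \frac{1}{91}$
$\sqrt{C{\left(-170,173 \right)} + j} = \sqrt{\frac{1}{91} - \frac{2726648753}{4282904912}} = \sqrt{- \frac{18757087047}{29980334384}} = \frac{3 i \sqrt{3905164873186493917}}{7495083596}$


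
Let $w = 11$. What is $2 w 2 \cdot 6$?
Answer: $264$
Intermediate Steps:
$2 w 2 \cdot 6 = 2 \cdot 11 \cdot 2 \cdot 6 = 22 \cdot 12 = 264$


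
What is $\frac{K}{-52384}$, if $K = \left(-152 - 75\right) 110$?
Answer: $\frac{12485}{26192} \approx 0.47667$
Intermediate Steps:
$K = -24970$ ($K = \left(-227\right) 110 = -24970$)
$\frac{K}{-52384} = - \frac{24970}{-52384} = \left(-24970\right) \left(- \frac{1}{52384}\right) = \frac{12485}{26192}$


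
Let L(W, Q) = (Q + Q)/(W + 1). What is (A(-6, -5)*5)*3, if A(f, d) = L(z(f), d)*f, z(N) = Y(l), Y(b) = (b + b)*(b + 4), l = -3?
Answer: -180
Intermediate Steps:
Y(b) = 2*b*(4 + b) (Y(b) = (2*b)*(4 + b) = 2*b*(4 + b))
z(N) = -6 (z(N) = 2*(-3)*(4 - 3) = 2*(-3)*1 = -6)
L(W, Q) = 2*Q/(1 + W) (L(W, Q) = (2*Q)/(1 + W) = 2*Q/(1 + W))
A(f, d) = -2*d*f/5 (A(f, d) = (2*d/(1 - 6))*f = (2*d/(-5))*f = (2*d*(-1/5))*f = (-2*d/5)*f = -2*d*f/5)
(A(-6, -5)*5)*3 = (-2/5*(-5)*(-6)*5)*3 = -12*5*3 = -60*3 = -180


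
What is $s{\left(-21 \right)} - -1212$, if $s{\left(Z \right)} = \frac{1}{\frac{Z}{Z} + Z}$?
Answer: $\frac{24239}{20} \approx 1211.9$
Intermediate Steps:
$s{\left(Z \right)} = \frac{1}{1 + Z}$
$s{\left(-21 \right)} - -1212 = \frac{1}{1 - 21} - -1212 = \frac{1}{-20} + 1212 = - \frac{1}{20} + 1212 = \frac{24239}{20}$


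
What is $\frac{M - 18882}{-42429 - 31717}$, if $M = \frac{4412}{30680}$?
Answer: $\frac{144823837}{568699820} \approx 0.25466$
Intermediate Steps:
$M = \frac{1103}{7670}$ ($M = 4412 \cdot \frac{1}{30680} = \frac{1103}{7670} \approx 0.14381$)
$\frac{M - 18882}{-42429 - 31717} = \frac{\frac{1103}{7670} - 18882}{-42429 - 31717} = - \frac{144823837}{7670 \left(-74146\right)} = \left(- \frac{144823837}{7670}\right) \left(- \frac{1}{74146}\right) = \frac{144823837}{568699820}$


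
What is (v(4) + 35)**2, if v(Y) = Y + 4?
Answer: 1849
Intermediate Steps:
v(Y) = 4 + Y
(v(4) + 35)**2 = ((4 + 4) + 35)**2 = (8 + 35)**2 = 43**2 = 1849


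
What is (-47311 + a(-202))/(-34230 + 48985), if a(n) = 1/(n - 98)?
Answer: -14193301/4426500 ≈ -3.2064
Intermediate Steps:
a(n) = 1/(-98 + n)
(-47311 + a(-202))/(-34230 + 48985) = (-47311 + 1/(-98 - 202))/(-34230 + 48985) = (-47311 + 1/(-300))/14755 = (-47311 - 1/300)*(1/14755) = -14193301/300*1/14755 = -14193301/4426500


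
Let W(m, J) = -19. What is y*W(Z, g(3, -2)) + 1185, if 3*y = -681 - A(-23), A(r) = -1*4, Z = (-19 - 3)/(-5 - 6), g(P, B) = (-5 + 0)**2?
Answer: 16418/3 ≈ 5472.7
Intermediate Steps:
g(P, B) = 25 (g(P, B) = (-5)**2 = 25)
Z = 2 (Z = -22/(-11) = -22*(-1/11) = 2)
A(r) = -4
y = -677/3 (y = (-681 - 1*(-4))/3 = (-681 + 4)/3 = (1/3)*(-677) = -677/3 ≈ -225.67)
y*W(Z, g(3, -2)) + 1185 = -677/3*(-19) + 1185 = 12863/3 + 1185 = 16418/3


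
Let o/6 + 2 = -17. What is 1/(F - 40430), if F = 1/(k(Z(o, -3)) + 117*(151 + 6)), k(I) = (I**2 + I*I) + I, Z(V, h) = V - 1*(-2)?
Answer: -43345/1752438349 ≈ -2.4734e-5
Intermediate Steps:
o = -114 (o = -12 + 6*(-17) = -12 - 102 = -114)
Z(V, h) = 2 + V (Z(V, h) = V + 2 = 2 + V)
k(I) = I + 2*I**2 (k(I) = (I**2 + I**2) + I = 2*I**2 + I = I + 2*I**2)
F = 1/43345 (F = 1/((2 - 114)*(1 + 2*(2 - 114)) + 117*(151 + 6)) = 1/(-112*(1 + 2*(-112)) + 117*157) = 1/(-112*(1 - 224) + 18369) = 1/(-112*(-223) + 18369) = 1/(24976 + 18369) = 1/43345 ≈ 2.3071e-5)
1/(F - 40430) = 1/(1/43345 - 40430) = 1/(-1752438349/43345) = -43345/1752438349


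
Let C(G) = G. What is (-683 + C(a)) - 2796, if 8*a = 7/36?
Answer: -1001945/288 ≈ -3479.0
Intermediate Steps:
a = 7/288 (a = (7/36)/8 = (7*(1/36))/8 = (⅛)*(7/36) = 7/288 ≈ 0.024306)
(-683 + C(a)) - 2796 = (-683 + 7/288) - 2796 = -196697/288 - 2796 = -1001945/288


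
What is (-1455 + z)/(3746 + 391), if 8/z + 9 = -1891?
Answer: -691127/1965075 ≈ -0.35171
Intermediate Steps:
z = -2/475 (z = 8/(-9 - 1891) = 8/(-1900) = 8*(-1/1900) = -2/475 ≈ -0.0042105)
(-1455 + z)/(3746 + 391) = (-1455 - 2/475)/(3746 + 391) = -691127/475/4137 = -691127/475*1/4137 = -691127/1965075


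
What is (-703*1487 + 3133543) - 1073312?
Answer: 1014870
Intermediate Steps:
(-703*1487 + 3133543) - 1073312 = (-1045361 + 3133543) - 1073312 = 2088182 - 1073312 = 1014870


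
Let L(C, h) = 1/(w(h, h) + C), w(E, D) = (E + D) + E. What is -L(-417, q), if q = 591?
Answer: -1/1356 ≈ -0.00073746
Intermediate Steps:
w(E, D) = D + 2*E (w(E, D) = (D + E) + E = D + 2*E)
L(C, h) = 1/(C + 3*h) (L(C, h) = 1/((h + 2*h) + C) = 1/(3*h + C) = 1/(C + 3*h))
-L(-417, q) = -1/(-417 + 3*591) = -1/(-417 + 1773) = -1/1356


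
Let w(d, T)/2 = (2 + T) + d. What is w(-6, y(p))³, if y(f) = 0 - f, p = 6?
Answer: -8000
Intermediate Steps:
y(f) = -f
w(d, T) = 4 + 2*T + 2*d (w(d, T) = 2*((2 + T) + d) = 2*(2 + T + d) = 4 + 2*T + 2*d)
w(-6, y(p))³ = (4 + 2*(-1*6) + 2*(-6))³ = (4 + 2*(-6) - 12)³ = (4 - 12 - 12)³ = (-20)³ = -8000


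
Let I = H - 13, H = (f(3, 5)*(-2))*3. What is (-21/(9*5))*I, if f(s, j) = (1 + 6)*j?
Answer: 1561/15 ≈ 104.07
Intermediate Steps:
f(s, j) = 7*j
H = -210 (H = ((7*5)*(-2))*3 = (35*(-2))*3 = -70*3 = -210)
I = -223 (I = -210 - 13 = -223)
(-21/(9*5))*I = -21/(9*5)*(-223) = -21/45*(-223) = -21*1/45*(-223) = -7/15*(-223) = 1561/15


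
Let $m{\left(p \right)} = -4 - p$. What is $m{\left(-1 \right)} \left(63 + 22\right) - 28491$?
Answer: $-28746$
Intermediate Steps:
$m{\left(-1 \right)} \left(63 + 22\right) - 28491 = \left(-4 - -1\right) \left(63 + 22\right) - 28491 = \left(-4 + 1\right) 85 - 28491 = \left(-3\right) 85 - 28491 = -255 - 28491 = -28746$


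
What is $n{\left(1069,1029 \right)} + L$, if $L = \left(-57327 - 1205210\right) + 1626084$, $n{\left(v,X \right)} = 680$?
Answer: $364227$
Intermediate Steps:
$L = 363547$ ($L = -1262537 + 1626084 = 363547$)
$n{\left(1069,1029 \right)} + L = 680 + 363547 = 364227$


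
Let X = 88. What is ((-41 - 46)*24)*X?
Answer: -183744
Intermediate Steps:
((-41 - 46)*24)*X = ((-41 - 46)*24)*88 = -87*24*88 = -2088*88 = -183744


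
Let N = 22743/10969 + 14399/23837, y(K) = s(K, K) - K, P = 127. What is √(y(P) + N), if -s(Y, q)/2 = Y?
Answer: I*√36052274911307/308699 ≈ 19.451*I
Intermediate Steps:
s(Y, q) = -2*Y
y(K) = -3*K (y(K) = -2*K - K = -3*K)
N = 826526/308699 (N = 22743*(1/10969) + 14399*(1/23837) = 3249/1567 + 119/197 = 826526/308699 ≈ 2.6774)
√(y(P) + N) = √(-3*127 + 826526/308699) = √(-381 + 826526/308699) = √(-116787793/308699) = I*√36052274911307/308699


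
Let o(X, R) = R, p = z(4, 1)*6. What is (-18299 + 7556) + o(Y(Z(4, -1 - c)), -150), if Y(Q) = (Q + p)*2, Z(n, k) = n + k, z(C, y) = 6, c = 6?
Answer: -10893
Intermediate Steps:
Z(n, k) = k + n
p = 36 (p = 6*6 = 36)
Y(Q) = 72 + 2*Q (Y(Q) = (Q + 36)*2 = (36 + Q)*2 = 72 + 2*Q)
(-18299 + 7556) + o(Y(Z(4, -1 - c)), -150) = (-18299 + 7556) - 150 = -10743 - 150 = -10893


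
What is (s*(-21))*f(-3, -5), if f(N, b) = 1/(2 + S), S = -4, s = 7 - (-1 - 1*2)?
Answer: 105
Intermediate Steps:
s = 10 (s = 7 - (-1 - 2) = 7 - 1*(-3) = 7 + 3 = 10)
f(N, b) = -½ (f(N, b) = 1/(2 - 4) = 1/(-2) = -½)
(s*(-21))*f(-3, -5) = (10*(-21))*(-½) = -210*(-½) = 105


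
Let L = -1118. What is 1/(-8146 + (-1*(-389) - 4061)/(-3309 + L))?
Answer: -4427/36058670 ≈ -0.00012277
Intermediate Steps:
1/(-8146 + (-1*(-389) - 4061)/(-3309 + L)) = 1/(-8146 + (-1*(-389) - 4061)/(-3309 - 1118)) = 1/(-8146 + (389 - 4061)/(-4427)) = 1/(-8146 - 3672*(-1/4427)) = 1/(-8146 + 3672/4427) = 1/(-36058670/4427) = -4427/36058670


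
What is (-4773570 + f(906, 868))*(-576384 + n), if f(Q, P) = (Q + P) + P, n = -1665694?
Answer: 10696792708384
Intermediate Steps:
f(Q, P) = Q + 2*P (f(Q, P) = (P + Q) + P = Q + 2*P)
(-4773570 + f(906, 868))*(-576384 + n) = (-4773570 + (906 + 2*868))*(-576384 - 1665694) = (-4773570 + (906 + 1736))*(-2242078) = (-4773570 + 2642)*(-2242078) = -4770928*(-2242078) = 10696792708384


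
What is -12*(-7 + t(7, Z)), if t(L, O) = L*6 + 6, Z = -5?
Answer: -492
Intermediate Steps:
t(L, O) = 6 + 6*L (t(L, O) = 6*L + 6 = 6 + 6*L)
-12*(-7 + t(7, Z)) = -12*(-7 + (6 + 6*7)) = -12*(-7 + (6 + 42)) = -12*(-7 + 48) = -12*41 = -492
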